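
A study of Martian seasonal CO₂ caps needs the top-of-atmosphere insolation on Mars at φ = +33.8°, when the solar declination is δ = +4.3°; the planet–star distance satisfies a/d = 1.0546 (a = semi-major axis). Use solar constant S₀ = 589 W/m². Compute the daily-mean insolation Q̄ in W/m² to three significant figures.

Q̄ ≈ 187 W/m²

cos H₀ = −tan(+33.8°) tan(+4.300°) = -0.0503, H₀ = 1.6212 rad.
Bracket: H₀ sin φ sin δ + cos φ cos δ sin H₀ = 1.6212×0.55630×0.07498 + 0.83098×0.99719×0.99873 = 0.067622 + 0.827593 = 0.895215.
Inverse-square distance factor (a/d)² = 1.0546² = 1.112181.
Q̄ = (S₀/π) × 1.112181 × [bracket] = (589/π) × 1.112181 × 0.895215 = 186.7 W/m².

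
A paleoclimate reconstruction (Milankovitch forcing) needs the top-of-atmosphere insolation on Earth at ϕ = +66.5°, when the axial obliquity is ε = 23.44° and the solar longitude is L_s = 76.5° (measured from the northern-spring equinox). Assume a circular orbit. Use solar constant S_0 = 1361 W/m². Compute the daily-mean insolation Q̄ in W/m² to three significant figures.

Q̄ ≈ 484 W/m²

Solar declination: sin δ = sin ε · sin L_s = sin 23.44° × sin 76.5° = 0.38680, so δ = +22.755°.
cos h₀ = −tan(+66.5°) tan(+22.755°) = -0.9647, h₀ = 2.8749 rad.
Bracket: h₀ sin ϕ sin δ + cos ϕ cos δ sin h₀ = 2.8749×0.91706×0.38680 + 0.39875×0.92216×0.26350 = 1.019781 + 0.096892 = 1.116673.
Q̄ = (S_0/π) × [bracket] = (1361/π) × 1.116673 = 483.8 W/m².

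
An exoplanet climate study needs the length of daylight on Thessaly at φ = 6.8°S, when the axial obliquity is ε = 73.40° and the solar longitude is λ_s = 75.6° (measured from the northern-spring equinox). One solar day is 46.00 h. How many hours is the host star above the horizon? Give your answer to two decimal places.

18.58 h

Solar declination: sin δ = sin ε · sin λ_s = sin 73.40° × sin 75.6° = 0.92822, so δ = +68.158°.
cos H₀ = −tan φ · tan δ = −tan(-6.8°) × tan(+68.158°) = 0.2975, so H₀ = 1.2687 rad = 72.69°.
Daylight = 2H₀/(2π) × 46.00 h = (1.2687/π) × 46.00 = 18.58 h.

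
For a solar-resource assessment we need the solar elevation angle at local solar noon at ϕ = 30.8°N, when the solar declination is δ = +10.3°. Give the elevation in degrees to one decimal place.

At local noon the hour angle is zero, so the zenith angle equals |ϕ − δ| = |+30.8° − (+10.300°)| = 20.500°.
Elevation = 90° − 20.500° = 69.5°.

69.5°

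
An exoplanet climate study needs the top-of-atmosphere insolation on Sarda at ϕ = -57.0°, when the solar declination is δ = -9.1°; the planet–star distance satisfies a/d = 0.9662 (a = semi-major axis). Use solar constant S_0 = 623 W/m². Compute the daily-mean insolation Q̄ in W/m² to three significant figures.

cos h₀ = −tan(-57.0°) tan(-9.100°) = -0.2466, h₀ = 1.8200 rad.
Bracket: h₀ sin ϕ sin δ + cos ϕ cos δ sin h₀ = 1.8200×-0.83867×-0.15816 + 0.54464×0.98741×0.96911 = 0.241412 + 0.521171 = 0.762583.
Inverse-square distance factor (a/d)² = 0.9662² = 0.933542.
Q̄ = (S_0/π) × 0.933542 × [bracket] = (623/π) × 0.933542 × 0.762583 = 141.2 W/m².

Q̄ ≈ 141 W/m²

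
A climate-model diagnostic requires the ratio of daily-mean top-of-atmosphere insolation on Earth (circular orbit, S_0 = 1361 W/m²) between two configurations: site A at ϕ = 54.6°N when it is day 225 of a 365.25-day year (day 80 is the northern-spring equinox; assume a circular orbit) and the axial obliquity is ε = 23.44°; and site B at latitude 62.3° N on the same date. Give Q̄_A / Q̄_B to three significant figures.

— Configuration A (ϕ=+54.6°):
Solar longitude: L_s = 360° × (225 − 80)/365.25 = 142.916°.
sin δ = sin 23.44° × sin 142.916° = 0.23986, so δ = +13.878°.
cos h₀ = −tan(+54.6°) tan(+13.878°) = -0.3477, h₀ = 1.9259 rad.
Bracket: h₀ sin ϕ sin δ + cos ϕ cos δ sin h₀ = 1.9259×0.81513×0.23986 + 0.57928×0.97081×0.93762 = 0.376546 + 0.527290 = 0.903836.
Q̄ = (S_0/π) × [bracket] = (1361/π) × 0.903836 = 391.56 W/m².
— Configuration B (ϕ=+62.3°):
cos h₀ = −tan(+62.3°) tan(+13.878°) = -0.4706, h₀ = 2.0608 rad.
Bracket: h₀ sin ϕ sin δ + cos ϕ cos δ sin h₀ = 2.0608×0.88539×0.23986 + 0.46484×0.97081×0.88234 = 0.437651 + 0.398175 = 0.835826.
Q̄ = (S_0/π) × [bracket] = (1361/π) × 0.835826 = 362.10 W/m².
Ratio Q̄_A / Q̄_B = 391.56 / 362.10 = 1.081.

Q̄_A / Q̄_B ≈ 1.08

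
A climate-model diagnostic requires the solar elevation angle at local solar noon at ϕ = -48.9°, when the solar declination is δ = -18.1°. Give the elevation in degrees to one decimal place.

At local noon the hour angle is zero, so the zenith angle equals |ϕ − δ| = |-48.9° − (-18.100°)| = 30.800°.
Elevation = 90° − 30.800° = 59.2°.

59.2°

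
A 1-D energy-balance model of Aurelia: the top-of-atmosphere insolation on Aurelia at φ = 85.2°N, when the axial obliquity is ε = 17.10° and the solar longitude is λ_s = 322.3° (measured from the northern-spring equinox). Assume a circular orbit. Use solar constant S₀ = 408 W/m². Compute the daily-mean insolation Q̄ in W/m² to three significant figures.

Solar declination: sin δ = sin ε · sin λ_s = sin 17.10° × sin 322.3° = -0.17981, so δ = -10.359°.
cos H₀ = −tan(+85.2°) tan(-10.359°) = 2.1768 ≥ 1 ⇒ polar night, H₀ = 0 and Q̄ = 0.

Q̄ ≈ 0.00 W/m²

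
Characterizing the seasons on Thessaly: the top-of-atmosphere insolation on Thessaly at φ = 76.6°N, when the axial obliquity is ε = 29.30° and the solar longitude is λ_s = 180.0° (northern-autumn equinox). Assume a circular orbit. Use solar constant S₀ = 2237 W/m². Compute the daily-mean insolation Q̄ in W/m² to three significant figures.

Solar declination: sin δ = sin ε · sin λ_s = sin 29.30° × sin 180.0° = 0.00000, so δ = +0.000°.
cos H₀ = −tan(+76.6°) tan(+0.000°) = -0.0000, H₀ = 1.5708 rad.
Bracket: H₀ sin φ sin δ + cos φ cos δ sin H₀ = 1.5708×0.97278×0.00000 + 0.23175×1.00000×1.00000 = 0.000000 + 0.231750 = 0.231750.
Q̄ = (S₀/π) × [bracket] = (2237/π) × 0.231750 = 165.0 W/m².

Q̄ ≈ 165 W/m²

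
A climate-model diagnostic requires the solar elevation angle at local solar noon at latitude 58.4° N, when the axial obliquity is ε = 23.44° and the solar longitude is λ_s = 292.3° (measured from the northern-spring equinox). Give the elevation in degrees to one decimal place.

10.0°

Solar declination: sin δ = sin ε · sin λ_s = sin 23.44° × sin 292.3° = -0.36804, so δ = -21.595°.
At local noon the hour angle is zero, so the zenith angle equals |φ − δ| = |+58.4° − (-21.595°)| = 79.995°.
Elevation = 90° − 79.995° = 10.0°.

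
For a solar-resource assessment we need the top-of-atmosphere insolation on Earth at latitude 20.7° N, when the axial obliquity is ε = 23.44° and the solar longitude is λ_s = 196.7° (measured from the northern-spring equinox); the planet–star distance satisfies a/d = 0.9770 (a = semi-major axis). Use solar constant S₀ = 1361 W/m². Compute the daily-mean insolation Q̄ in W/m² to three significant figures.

Solar declination: sin δ = sin ε · sin λ_s = sin 23.44° × sin 196.7° = -0.11431, so δ = -6.564°.
cos H₀ = −tan(+20.7°) tan(-6.564°) = 0.0435, H₀ = 1.5273 rad.
Bracket: H₀ sin φ sin δ + cos φ cos δ sin H₀ = 1.5273×0.35347×-0.11431 + 0.93544×0.99345×0.99905 = -0.061711 + 0.928430 = 0.866719.
Inverse-square distance factor (a/d)² = 0.9770² = 0.954529.
Q̄ = (S₀/π) × 0.954529 × [bracket] = (1361/π) × 0.954529 × 0.866719 = 358.4 W/m².

Q̄ ≈ 358 W/m²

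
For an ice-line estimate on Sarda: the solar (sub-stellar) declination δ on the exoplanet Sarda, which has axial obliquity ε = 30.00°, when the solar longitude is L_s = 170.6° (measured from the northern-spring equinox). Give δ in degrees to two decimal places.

sin δ = sin ε · sin L_s = sin 30.00° × sin 170.6° = 0.081663.
δ = arcsin(0.081663) = +4.68°.

δ = +4.68°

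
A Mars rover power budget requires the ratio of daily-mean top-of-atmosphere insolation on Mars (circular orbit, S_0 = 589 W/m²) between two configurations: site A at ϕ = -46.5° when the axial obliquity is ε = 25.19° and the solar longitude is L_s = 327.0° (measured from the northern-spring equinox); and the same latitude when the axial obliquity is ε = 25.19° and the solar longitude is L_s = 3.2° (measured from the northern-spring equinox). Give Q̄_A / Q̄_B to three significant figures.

— Configuration A (ϕ=-46.5°):
Solar declination: sin δ = sin ε · sin L_s = sin 25.19° × sin 327.0° = -0.23181, so δ = -13.404°.
cos h₀ = −tan(-46.5°) tan(-13.404°) = -0.2511, h₀ = 1.8246 rad.
Bracket: h₀ sin ϕ sin δ + cos ϕ cos δ sin h₀ = 1.8246×-0.72537×-0.23181 + 0.68835×0.97276×0.96796 = 0.306803 + 0.648145 = 0.954948.
Q̄ = (S_0/π) × [bracket] = (589/π) × 0.954948 = 179.04 W/m².
— Configuration B (ϕ=-46.5°):
Solar declination: sin δ = sin ε · sin L_s = sin 25.19° × sin 3.2° = 0.02376, so δ = +1.361°.
cos h₀ = −tan(-46.5°) tan(+1.361°) = 0.0250, h₀ = 1.5458 rad.
Bracket: h₀ sin ϕ sin δ + cos ϕ cos δ sin h₀ = 1.5458×-0.72537×0.02376 + 0.68835×0.99972×0.99969 = -0.026642 + 0.687944 = 0.661302.
Q̄ = (S_0/π) × [bracket] = (589/π) × 0.661302 = 123.98 W/m².
Ratio Q̄_A / Q̄_B = 179.04 / 123.98 = 1.444.

Q̄_A / Q̄_B ≈ 1.44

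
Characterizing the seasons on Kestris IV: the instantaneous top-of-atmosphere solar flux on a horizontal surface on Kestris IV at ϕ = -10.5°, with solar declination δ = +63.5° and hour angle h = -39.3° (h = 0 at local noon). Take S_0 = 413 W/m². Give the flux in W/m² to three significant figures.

cos θ_z = sin ϕ sin δ + cos ϕ cos δ cos h = -0.163089 + 0.339504 = 0.176415.
Flux = S_0 · cos θ_z = 413 × 0.176415 = 72.86 W/m².

72.9 W/m²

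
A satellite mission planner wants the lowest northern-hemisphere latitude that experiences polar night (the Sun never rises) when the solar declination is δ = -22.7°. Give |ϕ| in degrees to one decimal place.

|ϕ| = 67.3°

Polar night requires cos h₀ = −tan ϕ tan δ ≥ 1, i.e. tan ϕ tan δ ≤ −1.
The boundary is |tan ϕ| · |tan δ| = 1, so |ϕ| = 90° − |δ| = 90° − 22.7° = 67.3° in the northern hemisphere.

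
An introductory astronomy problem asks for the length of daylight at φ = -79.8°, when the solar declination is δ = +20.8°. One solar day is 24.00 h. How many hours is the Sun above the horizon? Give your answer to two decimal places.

0.00 h

cos H₀ = −tan φ · tan δ = 2.1112 ≥ 1, so the Sun never rises (polar night) and H₀ = 0.
Daylight = 2H₀/(2π) × 24.00 h = (0.0000/π) × 24.00 = 0.00 h.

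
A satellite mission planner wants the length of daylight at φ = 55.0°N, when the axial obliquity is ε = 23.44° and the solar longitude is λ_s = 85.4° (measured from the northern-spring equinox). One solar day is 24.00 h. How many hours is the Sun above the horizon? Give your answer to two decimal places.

Solar declination: sin δ = sin ε · sin λ_s = sin 23.44° × sin 85.4° = 0.39651, so δ = +23.360°.
cos H₀ = −tan φ · tan δ = −tan(+55.0°) × tan(+23.360°) = -0.6168, so H₀ = 2.2355 rad = 128.09°.
Daylight = 2H₀/(2π) × 24.00 h = (2.2355/π) × 24.00 = 17.08 h.

17.08 h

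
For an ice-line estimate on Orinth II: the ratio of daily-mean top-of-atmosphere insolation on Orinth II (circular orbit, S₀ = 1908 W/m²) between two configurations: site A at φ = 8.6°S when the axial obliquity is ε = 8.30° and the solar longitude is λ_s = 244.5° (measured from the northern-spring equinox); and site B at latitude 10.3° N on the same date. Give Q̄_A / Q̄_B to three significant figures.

Q̄_A / Q̄_B ≈ 1.08

— Configuration A (φ=-8.6°):
Solar declination: sin δ = sin ε · sin λ_s = sin 8.30° × sin 244.5° = -0.13029, so δ = -7.487°.
cos H₀ = −tan(-8.6°) tan(-7.487°) = -0.0199, H₀ = 1.5907 rad.
Bracket: H₀ sin φ sin δ + cos φ cos δ sin H₀ = 1.5907×-0.14954×-0.13029 + 0.98876×0.99148×0.99980 = 0.030993 + 0.980140 = 1.011133.
Q̄ = (S₀/π) × [bracket] = (1908/π) × 1.011133 = 614.10 W/m².
— Configuration B (φ=+10.3°):
cos H₀ = −tan(+10.3°) tan(-7.487°) = 0.0239, H₀ = 1.5469 rad.
Bracket: H₀ sin φ sin δ + cos φ cos δ sin H₀ = 1.5469×0.17880×-0.13029 + 0.98389×0.99148×0.99971 = -0.036036 + 0.975224 = 0.939188.
Q̄ = (S₀/π) × [bracket] = (1908/π) × 0.939188 = 570.40 W/m².
Ratio Q̄_A / Q̄_B = 614.10 / 570.40 = 1.077.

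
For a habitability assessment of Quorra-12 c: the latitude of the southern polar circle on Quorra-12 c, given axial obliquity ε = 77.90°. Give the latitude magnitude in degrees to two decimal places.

The polar circle is the lowest latitude that experiences at least one full rotation of continuous darkness at the northern-summer solstice; it lies at |ϕ| = 90° − ε = 90° − 77.90° = 12.10°.

12.10°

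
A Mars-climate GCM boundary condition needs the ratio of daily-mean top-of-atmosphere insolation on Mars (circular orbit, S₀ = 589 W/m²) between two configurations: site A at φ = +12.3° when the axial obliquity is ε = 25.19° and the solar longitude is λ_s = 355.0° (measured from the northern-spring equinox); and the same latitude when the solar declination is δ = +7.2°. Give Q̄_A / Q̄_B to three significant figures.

Q̄_A / Q̄_B ≈ 0.953

— Configuration A (φ=+12.3°):
Solar declination: sin δ = sin ε · sin λ_s = sin 25.19° × sin 355.0° = -0.03710, so δ = -2.126°.
cos H₀ = −tan(+12.3°) tan(-2.126°) = 0.0081, H₀ = 1.5627 rad.
Bracket: H₀ sin φ sin δ + cos φ cos δ sin H₀ = 1.5627×0.21303×-0.03710 + 0.97705×0.99931×0.99997 = -0.012351 + 0.976347 = 0.963996.
Q̄ = (S₀/π) × [bracket] = (589/π) × 0.963996 = 180.73 W/m².
— Configuration B (φ=+12.3°):
cos H₀ = −tan(+12.3°) tan(+7.200°) = -0.0275, H₀ = 1.5983 rad.
Bracket: H₀ sin φ sin δ + cos φ cos δ sin H₀ = 1.5983×0.21303×0.12533 + 0.97705×0.99211×0.99962 = 0.042673 + 0.968973 = 1.011646.
Q̄ = (S₀/π) × [bracket] = (589/π) × 1.011646 = 189.67 W/m².
Ratio Q̄_A / Q̄_B = 180.73 / 189.67 = 0.9529.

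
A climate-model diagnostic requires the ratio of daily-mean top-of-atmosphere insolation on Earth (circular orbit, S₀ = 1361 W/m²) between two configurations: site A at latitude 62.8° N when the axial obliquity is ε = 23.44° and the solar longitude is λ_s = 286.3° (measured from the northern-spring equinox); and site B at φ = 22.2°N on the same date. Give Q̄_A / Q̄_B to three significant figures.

— Configuration A (φ=+62.8°):
Solar declination: sin δ = sin ε · sin λ_s = sin 23.44° × sin 286.3° = -0.38180, so δ = -22.445°.
cos H₀ = −tan(+62.8°) tan(-22.445°) = 0.8038, H₀ = 0.6372 rad.
Bracket: H₀ sin φ sin δ + cos φ cos δ sin H₀ = 0.6372×0.88942×-0.38180 + 0.45710×0.92425×0.59491 = -0.216381 + 0.251334 = 0.034953.
Q̄ = (S₀/π) × [bracket] = (1361/π) × 0.034953 = 15.142 W/m².
— Configuration B (φ=+22.2°):
cos H₀ = −tan(+22.2°) tan(-22.445°) = 0.1686, H₀ = 1.4014 rad.
Bracket: H₀ sin φ sin δ + cos φ cos δ sin H₀ = 1.4014×0.37784×-0.38180 + 0.92587×0.92425×0.98569 = -0.202165 + 0.843490 = 0.641325.
Q̄ = (S₀/π) × [bracket] = (1361/π) × 0.641325 = 277.83 W/m².
Ratio Q̄_A / Q̄_B = 15.142 / 277.83 = 0.05450.

Q̄_A / Q̄_B ≈ 0.0545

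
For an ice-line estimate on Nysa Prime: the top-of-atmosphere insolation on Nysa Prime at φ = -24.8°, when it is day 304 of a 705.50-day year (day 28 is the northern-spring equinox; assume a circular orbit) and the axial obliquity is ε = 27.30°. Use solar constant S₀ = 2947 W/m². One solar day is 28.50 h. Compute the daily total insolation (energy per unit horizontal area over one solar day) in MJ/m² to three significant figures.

Solar longitude: λ_s = 360° × (304 − 28)/705.50 = 140.836°.
sin δ = sin 27.30° × sin 140.836° = 0.28965, so δ = +16.837°.
cos H₀ = −tan(-24.8°) tan(+16.837°) = 0.1398, H₀ = 1.4305 rad.
Bracket: H₀ sin φ sin δ + cos φ cos δ sin H₀ = 1.4305×-0.41945×0.28965 + 0.90778×0.95713×0.99017 = -0.173797 + 0.860323 = 0.686526.
Q̄ = (S₀/π) × [bracket] = (2947/π) × 0.686526 = 644.00 W/m².
Daily total = Q̄ × 28.50 h × 3600 s/h = 644.00 × 28.50 × 3600 / 10⁶ = 66.07 MJ/m².

66.1 MJ/m²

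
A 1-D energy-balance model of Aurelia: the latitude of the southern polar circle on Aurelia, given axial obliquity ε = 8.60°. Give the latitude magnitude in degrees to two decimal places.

The polar circle is the lowest latitude that experiences at least one full rotation of continuous darkness at the northern-summer solstice; it lies at |φ| = 90° − ε = 90° − 8.60° = 81.40°.

81.40°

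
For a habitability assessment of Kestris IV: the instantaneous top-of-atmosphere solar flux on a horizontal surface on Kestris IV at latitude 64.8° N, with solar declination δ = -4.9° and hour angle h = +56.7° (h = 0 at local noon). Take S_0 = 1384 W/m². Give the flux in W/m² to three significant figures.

215 W/m²

cos θ_z = sin ϕ sin δ + cos ϕ cos δ cos h = -0.077288 + 0.232908 = 0.155620.
Flux = S_0 · cos θ_z = 1384 × 0.155620 = 215.4 W/m².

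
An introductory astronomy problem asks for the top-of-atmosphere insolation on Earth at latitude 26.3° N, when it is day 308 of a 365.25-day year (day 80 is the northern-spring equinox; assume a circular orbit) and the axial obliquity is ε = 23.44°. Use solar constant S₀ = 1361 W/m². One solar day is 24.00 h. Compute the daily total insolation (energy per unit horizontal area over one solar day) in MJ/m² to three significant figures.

Solar longitude: λ_s = 360° × (308 − 80)/365.25 = 224.723°.
sin δ = sin 23.44° × sin 224.723° = -0.27991, so δ = -16.255°.
cos H₀ = −tan(+26.3°) tan(-16.255°) = 0.1441, H₀ = 1.4262 rad.
Bracket: H₀ sin φ sin δ + cos φ cos δ sin H₀ = 1.4262×0.44307×-0.27991 + 0.89649×0.96002×0.98956 = -0.176877 + 0.851663 = 0.674786.
Q̄ = (S₀/π) × [bracket] = (1361/π) × 0.674786 = 292.33 W/m².
Daily total = Q̄ × 24.00 h × 3600 s/h = 292.33 × 24.00 × 3600 / 10⁶ = 25.26 MJ/m².

25.3 MJ/m²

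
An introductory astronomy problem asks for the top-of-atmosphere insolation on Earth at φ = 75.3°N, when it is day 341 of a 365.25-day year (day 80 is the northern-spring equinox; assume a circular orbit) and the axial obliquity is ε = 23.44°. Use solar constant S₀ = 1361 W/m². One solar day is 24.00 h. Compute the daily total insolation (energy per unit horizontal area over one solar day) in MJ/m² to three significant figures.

Solar longitude: λ_s = 360° × (341 − 80)/365.25 = 257.248°.
sin δ = sin 23.44° × sin 257.248° = -0.38798, so δ = -22.829°.
cos H₀ = −tan(+75.3°) tan(-22.829°) = 1.6046 ≥ 1 ⇒ polar night, H₀ = 0 and Q̄ = 0.
Daily total = Q̄ × 24.00 h × 3600 s/h = 0.00 MJ/m².

0.00 MJ/m²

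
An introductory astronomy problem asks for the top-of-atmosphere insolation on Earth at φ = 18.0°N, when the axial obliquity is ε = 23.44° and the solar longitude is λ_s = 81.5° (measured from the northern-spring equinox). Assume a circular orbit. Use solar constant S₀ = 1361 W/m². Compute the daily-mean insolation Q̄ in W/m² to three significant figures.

Solar declination: sin δ = sin ε · sin λ_s = sin 23.44° × sin 81.5° = 0.39342, so δ = +23.167°.
cos H₀ = −tan(+18.0°) tan(+23.167°) = -0.1390, H₀ = 1.7103 rad.
Bracket: H₀ sin φ sin δ + cos φ cos δ sin H₀ = 1.7103×0.30902×0.39342 + 0.95106×0.91936×0.99029 = 0.207929 + 0.865876 = 1.073805.
Q̄ = (S₀/π) × [bracket] = (1361/π) × 1.073805 = 465.2 W/m².

Q̄ ≈ 465 W/m²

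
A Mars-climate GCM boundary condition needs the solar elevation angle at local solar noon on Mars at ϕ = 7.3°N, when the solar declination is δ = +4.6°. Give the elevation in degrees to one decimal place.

At local noon the hour angle is zero, so the zenith angle equals |ϕ − δ| = |+7.3° − (+4.600°)| = 2.700°.
Elevation = 90° − 2.700° = 87.3°.

87.3°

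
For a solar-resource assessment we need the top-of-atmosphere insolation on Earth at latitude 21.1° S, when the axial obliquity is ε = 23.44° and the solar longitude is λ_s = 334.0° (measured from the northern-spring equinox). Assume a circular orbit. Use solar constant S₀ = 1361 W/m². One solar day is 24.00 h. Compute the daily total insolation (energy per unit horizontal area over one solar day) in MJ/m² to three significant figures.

Solar declination: sin δ = sin ε · sin λ_s = sin 23.44° × sin 334.0° = -0.17438, so δ = -10.043°.
cos H₀ = −tan(-21.1°) tan(-10.043°) = -0.0683, H₀ = 1.6392 rad.
Bracket: H₀ sin φ sin δ + cos φ cos δ sin H₀ = 1.6392×-0.36000×-0.17438 + 0.93295×0.98468×0.99766 = 0.102904 + 0.916508 = 1.019412.
Q̄ = (S₀/π) × [bracket] = (1361/π) × 1.019412 = 441.63 W/m².
Daily total = Q̄ × 24.00 h × 3600 s/h = 441.63 × 24.00 × 3600 / 10⁶ = 38.16 MJ/m².

38.2 MJ/m²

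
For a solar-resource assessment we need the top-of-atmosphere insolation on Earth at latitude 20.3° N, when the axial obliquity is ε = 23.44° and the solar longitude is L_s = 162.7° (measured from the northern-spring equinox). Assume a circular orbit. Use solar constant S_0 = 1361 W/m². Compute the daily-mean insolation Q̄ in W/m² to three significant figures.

Q̄ ≈ 432 W/m²

Solar declination: sin δ = sin ε · sin L_s = sin 23.44° × sin 162.7° = 0.11829, so δ = +6.794°.
cos h₀ = −tan(+20.3°) tan(+6.794°) = -0.0441, h₀ = 1.6149 rad.
Bracket: h₀ sin ϕ sin δ + cos ϕ cos δ sin h₀ = 1.6149×0.34694×0.11829 + 0.93789×0.99298×0.99903 = 0.066275 + 0.930403 = 0.996678.
Q̄ = (S_0/π) × [bracket] = (1361/π) × 0.996678 = 431.8 W/m².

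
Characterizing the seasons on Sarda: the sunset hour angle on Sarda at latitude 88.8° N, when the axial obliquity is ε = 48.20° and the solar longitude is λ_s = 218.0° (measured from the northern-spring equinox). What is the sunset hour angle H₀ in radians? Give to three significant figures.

H₀ = 0.00 rad

Solar declination: sin δ = sin ε · sin λ_s = sin 48.20° × sin 218.0° = -0.45896, so δ = -27.320°.
cos H₀ = −tan φ · tan δ = 24.6614 ≥ 1, so the host star never rises (polar night) and H₀ = 0.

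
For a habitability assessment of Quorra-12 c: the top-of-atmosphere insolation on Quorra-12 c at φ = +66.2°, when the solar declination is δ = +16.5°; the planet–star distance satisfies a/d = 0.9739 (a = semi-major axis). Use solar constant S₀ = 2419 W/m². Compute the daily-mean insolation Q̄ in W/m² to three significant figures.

Q̄ ≈ 647 W/m²

cos H₀ = −tan(+66.2°) tan(+16.500°) = -0.6716, H₀ = 2.3072 rad.
Bracket: H₀ sin φ sin δ + cos φ cos δ sin H₀ = 2.3072×0.91496×0.28402 + 0.40355×0.95882×0.74091 = 0.599565 + 0.286682 = 0.886247.
Inverse-square distance factor (a/d)² = 0.9739² = 0.948481.
Q̄ = (S₀/π) × 0.948481 × [bracket] = (2419/π) × 0.948481 × 0.886247 = 647.2 W/m².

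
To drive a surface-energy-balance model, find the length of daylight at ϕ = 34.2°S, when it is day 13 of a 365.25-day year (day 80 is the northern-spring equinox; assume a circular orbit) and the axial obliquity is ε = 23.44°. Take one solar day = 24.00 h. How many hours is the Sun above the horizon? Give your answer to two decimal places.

Solar longitude: L_s = 360° × (13 − 80)/365.25 = -66.037°, i.e. -66.037° + 360° = 293.963°.
sin δ = sin 23.44° × sin 293.963° = -0.36350, so δ = -21.315°.
cos h₀ = −tan ϕ · tan δ = −tan(-34.2°) × tan(-21.315°) = -0.2652, so h₀ = 1.8392 rad = 105.38°.
Daylight = 2h₀/(2π) × 24.00 h = (1.8392/π) × 24.00 = 14.05 h.

14.05 h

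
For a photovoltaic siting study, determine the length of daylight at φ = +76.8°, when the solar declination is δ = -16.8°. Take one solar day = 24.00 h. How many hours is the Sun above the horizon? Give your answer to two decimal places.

0.00 h

cos H₀ = −tan φ · tan δ = 1.2872 ≥ 1, so the Sun never rises (polar night) and H₀ = 0.
Daylight = 2H₀/(2π) × 24.00 h = (0.0000/π) × 24.00 = 0.00 h.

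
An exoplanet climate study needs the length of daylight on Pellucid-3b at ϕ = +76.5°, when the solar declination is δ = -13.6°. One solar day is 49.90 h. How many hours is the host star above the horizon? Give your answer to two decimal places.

0.00 h

cos h₀ = −tan ϕ · tan δ = 1.0077 ≥ 1, so the host star never rises (polar night) and h₀ = 0.
Daylight = 2h₀/(2π) × 49.90 h = (0.0000/π) × 49.90 = 0.00 h.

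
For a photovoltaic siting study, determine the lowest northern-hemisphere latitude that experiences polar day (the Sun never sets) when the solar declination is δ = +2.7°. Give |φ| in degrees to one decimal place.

|φ| = 87.3°

Polar day requires cos H₀ = −tan φ tan δ ≤ −1, i.e. tan φ tan δ ≥ 1.
The boundary is |tan φ| · |tan δ| = 1, so |φ| = 90° − |δ| = 90° − 2.7° = 87.3° in the northern hemisphere.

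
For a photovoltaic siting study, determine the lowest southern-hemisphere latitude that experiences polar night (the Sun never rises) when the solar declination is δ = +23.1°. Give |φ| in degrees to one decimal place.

Polar night requires cos H₀ = −tan φ tan δ ≥ 1, i.e. tan φ tan δ ≤ −1.
The boundary is |tan φ| · |tan δ| = 1, so |φ| = 90° − |δ| = 90° − 23.1° = 66.9° in the southern hemisphere.

|φ| = 66.9°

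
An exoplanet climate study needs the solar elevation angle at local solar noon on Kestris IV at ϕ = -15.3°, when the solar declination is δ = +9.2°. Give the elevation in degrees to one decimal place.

At local noon the hour angle is zero, so the zenith angle equals |ϕ − δ| = |-15.3° − (+9.200°)| = 24.500°.
Elevation = 90° − 24.500° = 65.5°.

65.5°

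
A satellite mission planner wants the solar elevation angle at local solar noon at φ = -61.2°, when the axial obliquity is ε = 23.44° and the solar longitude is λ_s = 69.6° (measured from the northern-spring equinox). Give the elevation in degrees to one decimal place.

6.9°

Solar declination: sin δ = sin ε · sin λ_s = sin 23.44° × sin 69.6° = 0.37284, so δ = +21.891°.
At local noon the hour angle is zero, so the zenith angle equals |φ − δ| = |-61.2° − (+21.891°)| = 83.091°.
Elevation = 90° − 83.091° = 6.9°.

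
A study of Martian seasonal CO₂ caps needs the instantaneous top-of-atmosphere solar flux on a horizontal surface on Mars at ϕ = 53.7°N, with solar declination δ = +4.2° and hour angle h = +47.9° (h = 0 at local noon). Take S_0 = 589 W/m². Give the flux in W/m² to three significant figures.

268 W/m²

cos θ_z = sin ϕ sin δ + cos ϕ cos δ cos h = 0.059025 + 0.395836 = 0.454861.
Flux = S_0 · cos θ_z = 589 × 0.454861 = 267.9 W/m².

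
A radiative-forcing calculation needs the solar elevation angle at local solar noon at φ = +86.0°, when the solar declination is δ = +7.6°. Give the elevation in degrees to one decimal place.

At local noon the hour angle is zero, so the zenith angle equals |φ − δ| = |+86.0° − (+7.600°)| = 78.400°.
Elevation = 90° − 78.400° = 11.6°.

11.6°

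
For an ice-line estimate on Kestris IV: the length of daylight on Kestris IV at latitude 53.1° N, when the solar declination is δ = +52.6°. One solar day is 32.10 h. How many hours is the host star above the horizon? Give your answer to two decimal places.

Sunrise equation: cos H₀ = −tan φ · tan δ = -1.7420 ≤ −1, so the host star never sets (polar day) and H₀ = π.
Daylight = 2H₀/(2π) × 32.10 h = (3.1416/π) × 32.10 = 32.10 h.

32.10 h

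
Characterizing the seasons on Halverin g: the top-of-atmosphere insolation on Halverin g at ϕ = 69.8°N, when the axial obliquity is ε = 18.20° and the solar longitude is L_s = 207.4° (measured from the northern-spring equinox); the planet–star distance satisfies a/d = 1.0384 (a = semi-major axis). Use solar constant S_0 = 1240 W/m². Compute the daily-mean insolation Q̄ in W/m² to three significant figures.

Q̄ ≈ 66.7 W/m²

Solar declination: sin δ = sin ε · sin L_s = sin 18.20° × sin 207.4° = -0.14374, so δ = -8.264°.
cos h₀ = −tan(+69.8°) tan(-8.264°) = 0.3948, h₀ = 1.1650 rad.
Bracket: h₀ sin ϕ sin δ + cos ϕ cos δ sin h₀ = 1.1650×0.93849×-0.14374 + 0.34530×0.98962×0.91878 = -0.157157 + 0.313962 = 0.156805.
Inverse-square distance factor (a/d)² = 1.0384² = 1.078275.
Q̄ = (S_0/π) × 1.078275 × [bracket] = (1240/π) × 1.078275 × 0.156805 = 66.74 W/m².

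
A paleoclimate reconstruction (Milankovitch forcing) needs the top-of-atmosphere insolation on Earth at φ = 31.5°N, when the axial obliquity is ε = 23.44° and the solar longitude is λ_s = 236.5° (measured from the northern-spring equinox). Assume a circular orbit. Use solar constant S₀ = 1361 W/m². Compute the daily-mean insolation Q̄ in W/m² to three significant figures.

Solar declination: sin δ = sin ε · sin λ_s = sin 23.44° × sin 236.5° = -0.33171, so δ = -19.373°.
cos H₀ = −tan(+31.5°) tan(-19.373°) = 0.2155, H₀ = 1.3536 rad.
Bracket: H₀ sin φ sin δ + cos φ cos δ sin H₀ = 1.3536×0.52250×-0.33171 + 0.85264×0.94338×0.97651 = -0.234604 + 0.785469 = 0.550865.
Q̄ = (S₀/π) × [bracket] = (1361/π) × 0.550865 = 238.6 W/m².

Q̄ ≈ 239 W/m²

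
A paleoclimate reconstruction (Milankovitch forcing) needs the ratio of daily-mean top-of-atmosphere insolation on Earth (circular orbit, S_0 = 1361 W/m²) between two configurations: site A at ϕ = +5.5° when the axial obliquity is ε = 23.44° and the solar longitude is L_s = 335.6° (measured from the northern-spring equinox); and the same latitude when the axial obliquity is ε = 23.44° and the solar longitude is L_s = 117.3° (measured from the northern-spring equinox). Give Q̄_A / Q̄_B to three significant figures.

Q̄_A / Q̄_B ≈ 0.972

— Configuration A (ϕ=+5.5°):
Solar declination: sin δ = sin ε · sin L_s = sin 23.44° × sin 335.6° = -0.16433, so δ = -9.458°.
cos h₀ = −tan(+5.5°) tan(-9.458°) = 0.0160, h₀ = 1.5548 rad.
Bracket: h₀ sin ϕ sin δ + cos ϕ cos δ sin h₀ = 1.5548×0.09585×-0.16433 + 0.99540×0.98641×0.99987 = -0.024490 + 0.981745 = 0.957255.
Q̄ = (S_0/π) × [bracket] = (1361/π) × 0.957255 = 414.70 W/m².
— Configuration B (ϕ=+5.5°):
Solar declination: sin δ = sin ε · sin L_s = sin 23.44° × sin 117.3° = 0.35348, so δ = +20.700°.
cos h₀ = −tan(+5.5°) tan(+20.700°) = -0.0364, h₀ = 1.6072 rad.
Bracket: h₀ sin ϕ sin δ + cos ϕ cos δ sin h₀ = 1.6072×0.09585×0.35348 + 0.99540×0.93544×0.99934 = 0.054454 + 0.930522 = 0.984976.
Q̄ = (S_0/π) × [bracket] = (1361/π) × 0.984976 = 426.71 W/m².
Ratio Q̄_A / Q̄_B = 414.70 / 426.71 = 0.9719.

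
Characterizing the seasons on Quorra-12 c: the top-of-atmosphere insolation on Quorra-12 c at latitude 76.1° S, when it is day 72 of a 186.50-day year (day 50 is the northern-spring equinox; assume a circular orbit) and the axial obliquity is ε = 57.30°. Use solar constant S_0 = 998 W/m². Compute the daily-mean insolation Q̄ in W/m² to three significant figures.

Q̄ ≈ 0.00 W/m²

Solar longitude: L_s = 360° × (72 − 50)/186.50 = 42.466°.
sin δ = sin 57.30° × sin 42.466° = 0.56815, so δ = +34.622°.
cos h₀ = −tan(-76.1°) tan(+34.622°) = 2.7898 ≥ 1 ⇒ polar night, h₀ = 0 and Q̄ = 0.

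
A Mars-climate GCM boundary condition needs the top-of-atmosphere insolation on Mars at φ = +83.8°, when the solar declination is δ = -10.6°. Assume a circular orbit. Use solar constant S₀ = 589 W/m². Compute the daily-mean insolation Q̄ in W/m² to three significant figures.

cos H₀ = −tan(+83.8°) tan(-10.600°) = 1.7227 ≥ 1 ⇒ polar night, H₀ = 0 and Q̄ = 0.

Q̄ ≈ 0.00 W/m²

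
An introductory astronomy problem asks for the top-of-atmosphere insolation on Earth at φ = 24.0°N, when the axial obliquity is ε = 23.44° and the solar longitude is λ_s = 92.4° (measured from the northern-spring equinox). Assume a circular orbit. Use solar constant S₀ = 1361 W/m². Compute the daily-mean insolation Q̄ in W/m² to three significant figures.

Solar declination: sin δ = sin ε · sin λ_s = sin 23.44° × sin 92.4° = 0.39744, so δ = +23.418°.
cos H₀ = −tan(+24.0°) tan(+23.418°) = -0.1928, H₀ = 1.7648 rad.
Bracket: H₀ sin φ sin δ + cos φ cos δ sin H₀ = 1.7648×0.40674×0.39744 + 0.91355×0.91763×0.98123 = 0.285288 + 0.822566 = 1.107854.
Q̄ = (S₀/π) × [bracket] = (1361/π) × 1.107854 = 479.9 W/m².

Q̄ ≈ 480 W/m²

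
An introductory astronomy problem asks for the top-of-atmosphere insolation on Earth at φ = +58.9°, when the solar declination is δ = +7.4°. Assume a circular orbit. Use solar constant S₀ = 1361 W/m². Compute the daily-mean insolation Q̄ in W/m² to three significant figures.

Q̄ ≈ 302 W/m²

cos H₀ = −tan(+58.9°) tan(+7.400°) = -0.2153, H₀ = 1.7878 rad.
Bracket: H₀ sin φ sin δ + cos φ cos δ sin H₀ = 1.7878×0.85627×0.12880 + 0.51653×0.99167×0.97655 = 0.197172 + 0.500216 = 0.697388.
Q̄ = (S₀/π) × [bracket] = (1361/π) × 0.697388 = 302.1 W/m².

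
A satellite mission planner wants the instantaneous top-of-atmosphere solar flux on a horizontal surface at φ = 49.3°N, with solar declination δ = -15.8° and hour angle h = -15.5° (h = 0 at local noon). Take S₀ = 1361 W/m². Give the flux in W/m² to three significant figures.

542 W/m²

cos θ_z = sin φ sin δ + cos φ cos δ cos h = -0.206425 + 0.604640 = 0.398215.
Flux = S₀ · cos θ_z = 1361 × 0.398215 = 542.0 W/m².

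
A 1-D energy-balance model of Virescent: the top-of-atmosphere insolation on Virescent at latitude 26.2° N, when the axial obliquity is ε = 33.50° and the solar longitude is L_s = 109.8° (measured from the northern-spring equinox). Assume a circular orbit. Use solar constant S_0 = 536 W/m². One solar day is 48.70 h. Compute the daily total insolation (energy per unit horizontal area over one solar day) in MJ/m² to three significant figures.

Solar declination: sin δ = sin ε · sin L_s = sin 33.50° × sin 109.8° = 0.51931, so δ = +31.286°.
cos h₀ = −tan(+26.2°) tan(+31.286°) = -0.2990, h₀ = 1.8745 rad.
Bracket: h₀ sin ϕ sin δ + cos ϕ cos δ sin h₀ = 1.8745×0.44151×0.51931 + 0.89726×0.85459×0.95425 = 0.429786 + 0.731709 = 1.161495.
Q̄ = (S_0/π) × [bracket] = (536/π) × 1.161495 = 198.17 W/m².
Daily total = Q̄ × 48.70 h × 3600 s/h = 198.17 × 48.70 × 3600 / 10⁶ = 34.74 MJ/m².

34.7 MJ/m²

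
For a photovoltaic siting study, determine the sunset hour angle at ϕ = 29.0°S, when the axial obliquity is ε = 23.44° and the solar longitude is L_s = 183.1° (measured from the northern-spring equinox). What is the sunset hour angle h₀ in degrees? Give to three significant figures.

Solar declination: sin δ = sin ε · sin L_s = sin 23.44° × sin 183.1° = -0.02151, so δ = -1.233°.
cos h₀ = −tan ϕ · tan δ = −tan(-29.0°) × tan(-1.233°) = -0.0119, so h₀ = 1.5827 rad = 90.68°.

h₀ = 90.7°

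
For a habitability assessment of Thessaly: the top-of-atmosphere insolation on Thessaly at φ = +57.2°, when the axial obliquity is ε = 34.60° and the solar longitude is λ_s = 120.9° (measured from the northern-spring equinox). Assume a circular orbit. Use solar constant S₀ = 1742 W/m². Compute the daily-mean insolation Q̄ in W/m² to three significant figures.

Solar declination: sin δ = sin ε · sin λ_s = sin 34.60° × sin 120.9° = 0.48725, so δ = +29.160°.
cos H₀ = −tan(+57.2°) tan(+29.160°) = -0.8658, H₀ = 2.6175 rad.
Bracket: H₀ sin φ sin δ + cos φ cos δ sin H₀ = 2.6175×0.84057×0.48725 + 0.54171×0.87326×0.50042 = 1.072044 + 0.236726 = 1.308770.
Q̄ = (S₀/π) × [bracket] = (1742/π) × 1.308770 = 725.7 W/m².

Q̄ ≈ 726 W/m²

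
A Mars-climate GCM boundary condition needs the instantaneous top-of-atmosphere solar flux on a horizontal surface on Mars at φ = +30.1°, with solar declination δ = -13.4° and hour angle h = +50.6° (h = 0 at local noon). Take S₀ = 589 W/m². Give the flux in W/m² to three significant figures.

246 W/m²

cos θ_z = sin φ sin δ + cos φ cos δ cos h = -0.116224 + 0.534188 = 0.417964.
Flux = S₀ · cos θ_z = 589 × 0.417964 = 246.2 W/m².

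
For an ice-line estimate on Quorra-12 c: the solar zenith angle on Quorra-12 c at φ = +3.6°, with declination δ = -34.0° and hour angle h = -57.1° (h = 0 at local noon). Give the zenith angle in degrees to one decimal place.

cos θ_z = sin φ sin δ + cos φ cos δ cos h = -0.035112 + 0.449423 = 0.414311.
θ_z = arccos(0.414311) = 65.5°.

θ_z = 65.5°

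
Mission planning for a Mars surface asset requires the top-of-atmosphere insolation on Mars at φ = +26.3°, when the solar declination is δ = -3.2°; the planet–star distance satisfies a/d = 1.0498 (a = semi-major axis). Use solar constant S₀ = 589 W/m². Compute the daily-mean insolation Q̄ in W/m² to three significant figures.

cos H₀ = −tan(+26.3°) tan(-3.200°) = 0.0276, H₀ = 1.5432 rad.
Bracket: H₀ sin φ sin δ + cos φ cos δ sin H₀ = 1.5432×0.44307×-0.05582 + 0.89649×0.99844×0.99962 = -0.038167 + 0.894751 = 0.856584.
Inverse-square distance factor (a/d)² = 1.0498² = 1.102080.
Q̄ = (S₀/π) × 1.102080 × [bracket] = (589/π) × 1.102080 × 0.856584 = 177.0 W/m².

Q̄ ≈ 177 W/m²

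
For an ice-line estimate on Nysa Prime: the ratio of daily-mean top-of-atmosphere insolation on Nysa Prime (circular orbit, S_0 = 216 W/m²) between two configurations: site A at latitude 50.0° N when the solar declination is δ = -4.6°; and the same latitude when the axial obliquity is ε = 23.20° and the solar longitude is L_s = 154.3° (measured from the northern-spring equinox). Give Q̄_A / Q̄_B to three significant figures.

Q̄_A / Q̄_B ≈ 0.642

— Configuration A (ϕ=+50.0°):
cos h₀ = −tan(+50.0°) tan(-4.600°) = 0.0959, h₀ = 1.4748 rad.
Bracket: h₀ sin ϕ sin δ + cos ϕ cos δ sin h₀ = 1.4748×0.76604×-0.08020 + 0.64279×0.99678×0.99539 = -0.090606 + 0.637766 = 0.547160.
Q̄ = (S_0/π) × [bracket] = (216/π) × 0.547160 = 37.620 W/m².
— Configuration B (ϕ=+50.0°):
Solar declination: sin δ = sin ε · sin L_s = sin 23.20° × sin 154.3° = 0.17084, so δ = +9.836°.
cos h₀ = −tan(+50.0°) tan(+9.836°) = -0.2066, h₀ = 1.7789 rad.
Bracket: h₀ sin ϕ sin δ + cos ϕ cos δ sin h₀ = 1.7789×0.76604×0.17084 + 0.64279×0.98530×0.97842 = 0.232805 + 0.619673 = 0.852478.
Q̄ = (S_0/π) × [bracket] = (216/π) × 0.852478 = 58.612 W/m².
Ratio Q̄_A / Q̄_B = 37.620 / 58.612 = 0.6418.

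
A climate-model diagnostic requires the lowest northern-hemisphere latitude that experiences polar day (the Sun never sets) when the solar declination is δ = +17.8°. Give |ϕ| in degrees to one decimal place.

Polar day requires cos h₀ = −tan ϕ tan δ ≤ −1, i.e. tan ϕ tan δ ≥ 1.
The boundary is |tan ϕ| · |tan δ| = 1, so |ϕ| = 90° − |δ| = 90° − 17.8° = 72.2° in the northern hemisphere.

|ϕ| = 72.2°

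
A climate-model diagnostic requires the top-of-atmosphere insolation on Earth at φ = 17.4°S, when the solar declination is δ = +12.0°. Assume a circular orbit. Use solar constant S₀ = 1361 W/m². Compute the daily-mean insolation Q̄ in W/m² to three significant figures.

cos H₀ = −tan(-17.4°) tan(+12.000°) = 0.0666, H₀ = 1.5041 rad.
Bracket: H₀ sin φ sin δ + cos φ cos δ sin H₀ = 1.5041×-0.29904×0.20791 + 0.95424×0.97815×0.99778 = -0.093515 + 0.931318 = 0.837803.
Q̄ = (S₀/π) × [bracket] = (1361/π) × 0.837803 = 363.0 W/m².

Q̄ ≈ 363 W/m²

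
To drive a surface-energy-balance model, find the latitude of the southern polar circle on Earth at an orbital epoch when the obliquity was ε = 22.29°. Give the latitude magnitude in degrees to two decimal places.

The polar circle is the lowest latitude that experiences at least one full rotation of continuous darkness at the northern-summer solstice; it lies at |φ| = 90° − ε = 90° − 22.29° = 67.71°.

67.71°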